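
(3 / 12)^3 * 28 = 7 / 16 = 0.44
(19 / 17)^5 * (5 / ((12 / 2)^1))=12380495 / 8519142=1.45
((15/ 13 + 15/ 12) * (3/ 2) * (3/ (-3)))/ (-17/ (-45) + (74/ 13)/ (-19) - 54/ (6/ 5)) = 320625/ 3994448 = 0.08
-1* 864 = -864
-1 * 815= -815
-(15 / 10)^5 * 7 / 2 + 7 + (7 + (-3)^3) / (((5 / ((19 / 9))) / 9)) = -6117 / 64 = -95.58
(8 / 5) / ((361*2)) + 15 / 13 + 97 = 2303232 / 23465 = 98.16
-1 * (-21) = 21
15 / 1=15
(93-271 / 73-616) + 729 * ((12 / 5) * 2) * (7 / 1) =8748206 / 365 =23967.69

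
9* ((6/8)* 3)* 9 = 729/4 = 182.25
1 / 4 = 0.25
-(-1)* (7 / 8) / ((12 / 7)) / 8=0.06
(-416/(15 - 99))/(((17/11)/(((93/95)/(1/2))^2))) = 13192608/1073975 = 12.28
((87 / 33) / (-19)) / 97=-29 / 20273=-0.00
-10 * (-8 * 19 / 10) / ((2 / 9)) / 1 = 684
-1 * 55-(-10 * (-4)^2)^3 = 4095945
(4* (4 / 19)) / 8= 2 / 19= 0.11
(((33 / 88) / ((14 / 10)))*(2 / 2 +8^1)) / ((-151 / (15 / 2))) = -2025 / 16912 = -0.12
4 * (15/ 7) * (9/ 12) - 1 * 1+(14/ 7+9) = 115/ 7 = 16.43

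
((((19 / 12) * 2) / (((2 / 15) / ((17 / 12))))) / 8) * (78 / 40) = 4199 / 512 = 8.20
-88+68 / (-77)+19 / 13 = -87509 / 1001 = -87.42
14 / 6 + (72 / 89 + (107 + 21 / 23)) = 681991 / 6141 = 111.06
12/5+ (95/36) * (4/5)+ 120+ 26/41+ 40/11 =128.78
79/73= 1.08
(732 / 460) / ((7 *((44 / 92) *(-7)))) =-183 / 2695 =-0.07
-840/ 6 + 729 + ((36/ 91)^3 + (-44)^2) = 1902813431/ 753571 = 2525.06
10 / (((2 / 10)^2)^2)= 6250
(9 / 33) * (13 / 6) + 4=101 / 22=4.59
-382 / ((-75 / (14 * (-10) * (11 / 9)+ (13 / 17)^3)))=-869.25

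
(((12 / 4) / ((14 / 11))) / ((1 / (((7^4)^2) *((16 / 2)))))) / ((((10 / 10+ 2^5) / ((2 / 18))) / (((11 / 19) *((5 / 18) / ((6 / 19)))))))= 45294865 / 243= 186398.62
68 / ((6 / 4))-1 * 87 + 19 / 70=-8693 / 210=-41.40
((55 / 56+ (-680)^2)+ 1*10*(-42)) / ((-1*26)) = -25870935 / 1456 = -17768.50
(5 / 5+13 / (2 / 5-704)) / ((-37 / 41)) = -141573 / 130166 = -1.09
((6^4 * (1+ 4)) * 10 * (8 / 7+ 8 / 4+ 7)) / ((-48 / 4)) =-383400 / 7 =-54771.43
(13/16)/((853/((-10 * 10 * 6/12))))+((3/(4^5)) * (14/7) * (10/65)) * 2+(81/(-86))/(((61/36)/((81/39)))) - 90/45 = -11914870319/3723065216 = -3.20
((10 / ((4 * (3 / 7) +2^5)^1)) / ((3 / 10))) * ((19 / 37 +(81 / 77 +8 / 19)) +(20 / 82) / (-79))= 8693870950 / 4433352099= 1.96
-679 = -679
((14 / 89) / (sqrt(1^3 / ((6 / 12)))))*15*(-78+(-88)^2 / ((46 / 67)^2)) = 908191410*sqrt(2) / 47081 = 27280.15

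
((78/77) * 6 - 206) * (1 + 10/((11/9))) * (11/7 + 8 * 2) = -191239662/5929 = -32254.96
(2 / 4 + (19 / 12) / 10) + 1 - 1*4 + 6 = 439 / 120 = 3.66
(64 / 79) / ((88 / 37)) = 296 / 869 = 0.34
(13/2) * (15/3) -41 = -17/2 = -8.50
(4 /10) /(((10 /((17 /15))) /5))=17 /75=0.23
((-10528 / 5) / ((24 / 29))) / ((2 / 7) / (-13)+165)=-3472924 / 225195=-15.42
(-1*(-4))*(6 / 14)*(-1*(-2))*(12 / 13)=288 / 91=3.16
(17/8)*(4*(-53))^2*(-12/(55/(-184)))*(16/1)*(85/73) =57358611456/803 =71430400.32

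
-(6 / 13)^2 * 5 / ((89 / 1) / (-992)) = 178560 / 15041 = 11.87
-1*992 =-992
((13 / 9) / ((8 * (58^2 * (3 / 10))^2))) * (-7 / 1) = -2275 / 1833272352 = -0.00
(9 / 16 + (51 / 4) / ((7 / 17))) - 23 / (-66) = 31.88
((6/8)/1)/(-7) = -3/28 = -0.11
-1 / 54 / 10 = -1 / 540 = -0.00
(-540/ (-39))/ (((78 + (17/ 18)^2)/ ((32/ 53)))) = 1866240/ 17611529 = 0.11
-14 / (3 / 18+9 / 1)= -84 / 55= -1.53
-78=-78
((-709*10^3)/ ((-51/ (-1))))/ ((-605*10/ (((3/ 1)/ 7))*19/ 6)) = 85080/ 273581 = 0.31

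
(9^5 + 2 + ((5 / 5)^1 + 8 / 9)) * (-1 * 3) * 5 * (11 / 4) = -7307795 / 3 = -2435931.67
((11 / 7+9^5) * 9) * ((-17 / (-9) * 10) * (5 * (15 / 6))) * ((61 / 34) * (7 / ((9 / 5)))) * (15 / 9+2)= 86675166875 / 27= 3210191365.74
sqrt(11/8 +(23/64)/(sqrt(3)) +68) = sqrt(69 *sqrt(3) +39960)/24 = 8.34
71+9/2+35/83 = 12603/166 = 75.92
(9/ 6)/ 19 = 3/ 38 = 0.08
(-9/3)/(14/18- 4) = 27/29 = 0.93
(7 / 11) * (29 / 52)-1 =-369 / 572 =-0.65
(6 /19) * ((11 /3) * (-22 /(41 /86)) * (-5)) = 208120 /779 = 267.16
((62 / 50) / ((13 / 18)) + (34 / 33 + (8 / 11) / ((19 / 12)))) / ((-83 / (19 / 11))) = -653416 / 9791925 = -0.07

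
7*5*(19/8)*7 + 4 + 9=4759/8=594.88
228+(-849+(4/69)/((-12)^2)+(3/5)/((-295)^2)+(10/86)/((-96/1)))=-230895905319887/371812572000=-621.00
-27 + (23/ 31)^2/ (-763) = -19798090/ 733243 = -27.00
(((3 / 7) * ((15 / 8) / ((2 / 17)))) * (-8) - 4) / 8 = -821 / 112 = -7.33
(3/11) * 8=24/11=2.18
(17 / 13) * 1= 17 / 13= 1.31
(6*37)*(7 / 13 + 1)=341.54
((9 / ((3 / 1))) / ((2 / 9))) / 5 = 27 / 10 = 2.70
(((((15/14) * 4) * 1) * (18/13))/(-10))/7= -54/637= -0.08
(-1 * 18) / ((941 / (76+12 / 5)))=-7056 / 4705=-1.50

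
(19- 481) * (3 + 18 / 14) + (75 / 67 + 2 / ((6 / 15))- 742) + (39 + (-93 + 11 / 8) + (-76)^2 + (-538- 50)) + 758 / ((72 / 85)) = 15988451 / 4824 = 3314.36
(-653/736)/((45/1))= -653/33120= -0.02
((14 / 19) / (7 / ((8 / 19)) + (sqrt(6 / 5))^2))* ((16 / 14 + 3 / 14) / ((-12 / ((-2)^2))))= -40 / 2139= -0.02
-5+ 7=2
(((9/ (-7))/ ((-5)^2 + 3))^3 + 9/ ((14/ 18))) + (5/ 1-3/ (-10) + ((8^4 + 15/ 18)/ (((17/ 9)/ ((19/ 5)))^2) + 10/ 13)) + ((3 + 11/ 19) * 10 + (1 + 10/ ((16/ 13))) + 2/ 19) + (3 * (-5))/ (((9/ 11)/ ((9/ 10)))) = 223415382336185457/ 13437021707200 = 16626.85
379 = 379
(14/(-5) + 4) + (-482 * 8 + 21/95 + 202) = -69399/19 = -3652.58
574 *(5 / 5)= 574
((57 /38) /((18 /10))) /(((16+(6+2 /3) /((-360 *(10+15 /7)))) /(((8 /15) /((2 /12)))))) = 12240 /73433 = 0.17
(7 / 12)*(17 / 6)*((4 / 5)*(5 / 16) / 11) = 119 / 3168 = 0.04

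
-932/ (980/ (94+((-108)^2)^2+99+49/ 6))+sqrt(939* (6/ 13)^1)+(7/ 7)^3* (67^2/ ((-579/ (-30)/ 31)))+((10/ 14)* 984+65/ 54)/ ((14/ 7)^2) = -1321410799020647/ 10213560+3* sqrt(8138)/ 13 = -129378060.77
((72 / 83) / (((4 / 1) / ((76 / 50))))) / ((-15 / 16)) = -3648 / 10375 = -0.35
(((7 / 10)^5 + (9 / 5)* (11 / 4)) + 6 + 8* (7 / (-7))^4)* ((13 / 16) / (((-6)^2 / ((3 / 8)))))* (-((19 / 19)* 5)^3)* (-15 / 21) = 8284497 / 573440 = 14.45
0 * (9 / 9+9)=0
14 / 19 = 0.74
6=6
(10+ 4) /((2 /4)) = 28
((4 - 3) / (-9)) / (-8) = 1 / 72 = 0.01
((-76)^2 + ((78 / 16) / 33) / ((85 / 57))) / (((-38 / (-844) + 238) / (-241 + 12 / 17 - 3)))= -856932353314 / 145157475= -5903.47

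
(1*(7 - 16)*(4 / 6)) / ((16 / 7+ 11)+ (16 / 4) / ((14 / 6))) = -2 / 5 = -0.40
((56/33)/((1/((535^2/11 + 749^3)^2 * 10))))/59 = 11965148406787161205760/235587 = 50788661542390544.49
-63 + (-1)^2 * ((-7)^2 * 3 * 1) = 84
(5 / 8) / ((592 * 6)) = 5 / 28416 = 0.00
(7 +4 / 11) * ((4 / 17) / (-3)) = -108 / 187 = -0.58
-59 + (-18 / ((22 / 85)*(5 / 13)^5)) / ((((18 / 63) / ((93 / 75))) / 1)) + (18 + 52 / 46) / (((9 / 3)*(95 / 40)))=-16186467567473 / 450656250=-35917.55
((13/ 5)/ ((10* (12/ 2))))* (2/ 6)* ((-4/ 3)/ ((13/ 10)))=-2/ 135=-0.01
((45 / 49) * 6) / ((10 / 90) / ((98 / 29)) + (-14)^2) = 0.03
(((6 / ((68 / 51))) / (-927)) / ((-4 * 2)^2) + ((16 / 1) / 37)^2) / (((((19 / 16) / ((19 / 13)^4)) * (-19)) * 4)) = -1217918335 / 128873629664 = -0.01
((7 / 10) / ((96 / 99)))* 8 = 231 / 40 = 5.78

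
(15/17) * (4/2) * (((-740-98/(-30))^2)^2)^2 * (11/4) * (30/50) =2446838562652036324414647218042411/9682031250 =252719548147712942407064.30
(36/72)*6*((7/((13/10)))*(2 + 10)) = 2520/13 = 193.85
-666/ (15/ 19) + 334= -2548/ 5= -509.60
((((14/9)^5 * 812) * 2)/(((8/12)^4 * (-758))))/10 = -13647284/1381455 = -9.88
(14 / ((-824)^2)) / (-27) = -7 / 9166176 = -0.00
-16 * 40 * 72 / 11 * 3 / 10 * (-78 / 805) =1078272 / 8855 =121.77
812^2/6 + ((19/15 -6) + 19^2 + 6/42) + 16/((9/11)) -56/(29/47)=1006456601/9135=110175.87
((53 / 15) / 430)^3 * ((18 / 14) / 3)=148877 / 626117625000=0.00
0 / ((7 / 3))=0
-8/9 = -0.89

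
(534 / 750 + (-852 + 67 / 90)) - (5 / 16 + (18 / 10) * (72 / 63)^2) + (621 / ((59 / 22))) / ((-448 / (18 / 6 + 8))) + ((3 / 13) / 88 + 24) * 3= -11711102865359 / 14882868000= -786.88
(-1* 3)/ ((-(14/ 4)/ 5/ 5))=150/ 7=21.43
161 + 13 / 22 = 3555 / 22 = 161.59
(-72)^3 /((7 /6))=-2239488 /7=-319926.86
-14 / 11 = -1.27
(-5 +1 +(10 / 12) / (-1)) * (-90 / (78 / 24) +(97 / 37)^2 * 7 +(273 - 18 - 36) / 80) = -956068027 / 8542560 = -111.92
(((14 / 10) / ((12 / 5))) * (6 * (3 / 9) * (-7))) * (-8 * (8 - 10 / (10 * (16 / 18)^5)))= 9951655 / 24576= 404.93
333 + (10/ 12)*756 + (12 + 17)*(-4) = 847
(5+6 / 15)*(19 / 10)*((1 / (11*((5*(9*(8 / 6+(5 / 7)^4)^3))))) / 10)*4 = 21301741002339 / 10398839379768125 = 0.00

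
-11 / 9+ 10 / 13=-53 / 117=-0.45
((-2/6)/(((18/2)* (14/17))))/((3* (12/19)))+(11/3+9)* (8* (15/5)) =4136509/13608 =303.98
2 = 2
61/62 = 0.98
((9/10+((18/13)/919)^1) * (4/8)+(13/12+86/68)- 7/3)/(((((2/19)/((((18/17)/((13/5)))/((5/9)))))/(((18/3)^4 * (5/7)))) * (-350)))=-8.57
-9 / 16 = -0.56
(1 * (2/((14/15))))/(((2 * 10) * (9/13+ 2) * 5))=39/4900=0.01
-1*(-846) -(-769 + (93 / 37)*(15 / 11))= 655910 / 407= 1611.57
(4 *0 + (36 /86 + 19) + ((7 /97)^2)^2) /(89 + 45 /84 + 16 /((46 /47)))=47605802053432 /259579095110687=0.18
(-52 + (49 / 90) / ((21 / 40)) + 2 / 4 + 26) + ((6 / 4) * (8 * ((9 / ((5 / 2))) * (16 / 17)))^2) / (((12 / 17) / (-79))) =-2831274257 / 22950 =-123367.07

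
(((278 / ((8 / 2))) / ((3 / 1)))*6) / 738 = 139 / 738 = 0.19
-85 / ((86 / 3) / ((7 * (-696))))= 621180 / 43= 14446.05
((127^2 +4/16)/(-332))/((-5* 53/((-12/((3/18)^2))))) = -1741959/21995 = -79.20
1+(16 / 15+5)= 7.07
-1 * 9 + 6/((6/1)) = -8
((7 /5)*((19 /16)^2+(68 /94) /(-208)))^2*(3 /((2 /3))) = 21349639401489 /1223298252800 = 17.45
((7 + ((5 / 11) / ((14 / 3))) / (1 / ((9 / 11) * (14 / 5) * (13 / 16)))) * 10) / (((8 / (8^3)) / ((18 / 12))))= 834180 / 121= 6894.05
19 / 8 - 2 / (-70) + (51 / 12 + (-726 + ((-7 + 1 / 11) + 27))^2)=16882888423 / 33880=498314.30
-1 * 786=-786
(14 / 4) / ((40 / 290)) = 203 / 8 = 25.38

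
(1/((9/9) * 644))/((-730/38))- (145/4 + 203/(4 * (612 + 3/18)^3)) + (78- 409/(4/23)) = -2310.00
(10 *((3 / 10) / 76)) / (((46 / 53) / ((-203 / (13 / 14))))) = -225939 / 22724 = -9.94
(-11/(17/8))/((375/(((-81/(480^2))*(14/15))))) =77/17000000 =0.00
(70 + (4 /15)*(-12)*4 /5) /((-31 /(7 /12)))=-1967 /1550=-1.27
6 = 6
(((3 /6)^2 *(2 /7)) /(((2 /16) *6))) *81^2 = 4374 /7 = 624.86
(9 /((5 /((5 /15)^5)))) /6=1 /810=0.00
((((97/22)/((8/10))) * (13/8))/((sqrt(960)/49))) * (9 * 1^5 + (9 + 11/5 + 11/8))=53323907 * sqrt(15)/675840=305.58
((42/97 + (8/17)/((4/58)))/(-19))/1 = -11966/31331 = -0.38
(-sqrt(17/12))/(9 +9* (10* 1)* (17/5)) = -sqrt(51)/1890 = -0.00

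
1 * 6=6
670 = 670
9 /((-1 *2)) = -9 /2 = -4.50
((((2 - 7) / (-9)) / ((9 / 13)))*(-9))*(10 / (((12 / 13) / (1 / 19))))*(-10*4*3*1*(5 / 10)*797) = 33673250 / 171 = 196919.59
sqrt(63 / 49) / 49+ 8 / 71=3 * sqrt(7) / 343+ 8 / 71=0.14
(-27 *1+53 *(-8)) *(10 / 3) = -4510 / 3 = -1503.33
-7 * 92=-644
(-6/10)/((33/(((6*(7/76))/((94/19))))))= -21/10340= -0.00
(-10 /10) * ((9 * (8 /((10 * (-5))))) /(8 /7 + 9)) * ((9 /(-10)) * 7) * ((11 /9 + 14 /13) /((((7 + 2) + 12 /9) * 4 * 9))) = -39543 /7153250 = -0.01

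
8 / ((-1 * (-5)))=8 / 5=1.60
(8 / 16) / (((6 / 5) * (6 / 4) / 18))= 5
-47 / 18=-2.61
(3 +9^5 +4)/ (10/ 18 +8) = 531504/ 77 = 6902.65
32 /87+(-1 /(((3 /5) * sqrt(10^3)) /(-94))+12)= 47 * sqrt(10) /30+1076 /87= 17.32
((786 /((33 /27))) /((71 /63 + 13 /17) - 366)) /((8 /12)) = -11364381 /4289560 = -2.65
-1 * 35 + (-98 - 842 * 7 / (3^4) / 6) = -35266 / 243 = -145.13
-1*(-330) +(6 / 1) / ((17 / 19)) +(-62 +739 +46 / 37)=638403 / 629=1014.95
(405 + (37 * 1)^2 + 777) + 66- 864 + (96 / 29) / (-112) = 355853 / 203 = 1752.97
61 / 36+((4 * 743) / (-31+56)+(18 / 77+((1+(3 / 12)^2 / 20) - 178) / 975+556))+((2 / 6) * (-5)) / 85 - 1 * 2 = 826544769767 / 1225224000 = 674.61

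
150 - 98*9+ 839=107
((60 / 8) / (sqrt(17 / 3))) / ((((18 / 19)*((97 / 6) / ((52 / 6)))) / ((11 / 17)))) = 13585*sqrt(51) / 84099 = 1.15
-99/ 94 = -1.05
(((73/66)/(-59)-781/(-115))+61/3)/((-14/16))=-48553156/1567335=-30.98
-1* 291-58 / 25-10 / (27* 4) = -396107 / 1350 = -293.41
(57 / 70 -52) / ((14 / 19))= -68077 / 980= -69.47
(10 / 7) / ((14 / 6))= 30 / 49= 0.61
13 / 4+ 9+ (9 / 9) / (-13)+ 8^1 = 20.17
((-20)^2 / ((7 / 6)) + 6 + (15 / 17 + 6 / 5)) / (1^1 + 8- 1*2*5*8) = -208809 / 42245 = -4.94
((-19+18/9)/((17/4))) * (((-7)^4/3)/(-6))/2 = 2401/9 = 266.78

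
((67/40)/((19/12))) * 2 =201/95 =2.12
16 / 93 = 0.17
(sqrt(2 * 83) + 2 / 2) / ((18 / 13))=13 / 18 + 13 * sqrt(166) / 18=10.03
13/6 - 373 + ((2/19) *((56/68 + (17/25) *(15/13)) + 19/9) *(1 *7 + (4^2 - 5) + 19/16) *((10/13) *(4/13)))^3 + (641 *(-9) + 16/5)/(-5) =10263425884045851510168737/13025526008889426241950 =787.95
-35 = -35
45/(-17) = -45/17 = -2.65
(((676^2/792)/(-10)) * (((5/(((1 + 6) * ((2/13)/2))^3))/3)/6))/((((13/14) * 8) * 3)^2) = -371293/1796256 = -0.21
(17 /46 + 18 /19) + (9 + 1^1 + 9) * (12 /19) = 11639 /874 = 13.32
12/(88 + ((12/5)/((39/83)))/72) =14040/103043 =0.14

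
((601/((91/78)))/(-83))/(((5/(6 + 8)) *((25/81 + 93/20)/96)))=-224322048/666739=-336.45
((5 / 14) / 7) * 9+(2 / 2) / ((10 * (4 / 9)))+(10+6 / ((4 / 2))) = 26821 / 1960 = 13.68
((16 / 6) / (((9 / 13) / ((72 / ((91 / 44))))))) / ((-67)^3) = -2816 / 6316023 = -0.00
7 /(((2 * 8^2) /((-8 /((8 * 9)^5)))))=-7 /30958682112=-0.00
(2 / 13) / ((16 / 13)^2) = 13 / 128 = 0.10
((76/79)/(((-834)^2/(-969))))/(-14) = 6137/64107078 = 0.00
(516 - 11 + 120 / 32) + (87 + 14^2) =3167 / 4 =791.75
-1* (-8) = 8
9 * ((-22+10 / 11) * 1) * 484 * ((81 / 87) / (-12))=7128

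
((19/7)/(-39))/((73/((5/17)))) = -95/338793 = -0.00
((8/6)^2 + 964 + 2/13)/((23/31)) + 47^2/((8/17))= 129082595/21528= 5996.03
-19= -19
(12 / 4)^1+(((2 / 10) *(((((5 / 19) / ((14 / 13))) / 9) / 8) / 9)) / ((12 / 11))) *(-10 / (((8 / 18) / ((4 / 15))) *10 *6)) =62052337 / 20684160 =3.00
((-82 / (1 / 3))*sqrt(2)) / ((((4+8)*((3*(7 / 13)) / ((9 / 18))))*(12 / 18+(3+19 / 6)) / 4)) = -26*sqrt(2) / 7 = -5.25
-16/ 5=-3.20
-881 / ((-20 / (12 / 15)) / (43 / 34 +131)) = 3961857 / 850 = 4661.01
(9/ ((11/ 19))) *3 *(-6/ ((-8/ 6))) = 4617/ 22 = 209.86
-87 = -87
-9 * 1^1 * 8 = -72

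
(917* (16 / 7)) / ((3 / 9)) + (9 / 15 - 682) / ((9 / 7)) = 259111 / 45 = 5758.02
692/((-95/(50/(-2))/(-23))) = -79580/19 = -4188.42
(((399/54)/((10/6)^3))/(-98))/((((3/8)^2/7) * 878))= -152/164625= -0.00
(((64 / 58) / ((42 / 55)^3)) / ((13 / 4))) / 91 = 2662000 / 317717127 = 0.01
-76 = -76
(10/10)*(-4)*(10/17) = -40/17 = -2.35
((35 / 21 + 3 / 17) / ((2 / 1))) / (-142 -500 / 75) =-47 / 7582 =-0.01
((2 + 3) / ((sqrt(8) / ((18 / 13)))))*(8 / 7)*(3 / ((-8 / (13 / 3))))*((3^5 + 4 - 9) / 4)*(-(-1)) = -765*sqrt(2) / 4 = -270.47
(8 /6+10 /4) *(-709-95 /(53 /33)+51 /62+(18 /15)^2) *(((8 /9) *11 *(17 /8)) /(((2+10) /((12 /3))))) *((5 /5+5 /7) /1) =-38658450347 /1109025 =-34858.05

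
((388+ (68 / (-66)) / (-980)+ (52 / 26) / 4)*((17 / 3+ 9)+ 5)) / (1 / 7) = 185320829 / 3465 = 53483.64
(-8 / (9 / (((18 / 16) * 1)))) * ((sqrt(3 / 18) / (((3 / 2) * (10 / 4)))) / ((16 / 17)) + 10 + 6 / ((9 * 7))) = -212 / 21 - 17 * sqrt(6) / 360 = -10.21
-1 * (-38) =38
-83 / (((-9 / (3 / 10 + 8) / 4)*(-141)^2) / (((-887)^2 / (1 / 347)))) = 3761515838854 / 894645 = 4204478.69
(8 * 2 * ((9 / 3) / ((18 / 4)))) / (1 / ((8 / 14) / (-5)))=-1.22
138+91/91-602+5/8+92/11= -39953/88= -454.01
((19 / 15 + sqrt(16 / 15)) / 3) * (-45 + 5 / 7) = -1178 / 63 -248 * sqrt(15) / 63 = -33.94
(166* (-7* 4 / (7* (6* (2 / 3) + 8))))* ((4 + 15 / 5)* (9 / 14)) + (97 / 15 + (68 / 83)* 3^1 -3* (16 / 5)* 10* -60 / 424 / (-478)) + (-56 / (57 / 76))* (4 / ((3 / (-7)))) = 21611065466 / 47311245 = 456.78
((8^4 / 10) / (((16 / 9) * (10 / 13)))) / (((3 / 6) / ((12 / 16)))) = 11232 / 25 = 449.28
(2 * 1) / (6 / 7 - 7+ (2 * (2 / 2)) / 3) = -42 / 115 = -0.37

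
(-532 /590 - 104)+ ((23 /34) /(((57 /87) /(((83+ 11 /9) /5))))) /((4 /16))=-30300874 /857565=-35.33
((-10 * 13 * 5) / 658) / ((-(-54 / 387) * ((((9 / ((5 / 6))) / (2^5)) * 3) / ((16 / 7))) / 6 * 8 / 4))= -8944000 / 186543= -47.95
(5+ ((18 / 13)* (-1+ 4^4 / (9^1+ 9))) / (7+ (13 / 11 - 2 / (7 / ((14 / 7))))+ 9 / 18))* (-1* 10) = -1178370 / 16237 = -72.57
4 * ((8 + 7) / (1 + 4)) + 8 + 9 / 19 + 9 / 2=949 / 38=24.97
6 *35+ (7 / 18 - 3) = 3733 / 18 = 207.39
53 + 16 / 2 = 61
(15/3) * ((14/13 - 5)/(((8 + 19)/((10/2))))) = -425/117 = -3.63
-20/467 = -0.04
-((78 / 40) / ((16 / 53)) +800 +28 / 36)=-807.24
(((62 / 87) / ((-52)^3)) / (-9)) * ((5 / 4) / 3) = 155 / 660576384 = 0.00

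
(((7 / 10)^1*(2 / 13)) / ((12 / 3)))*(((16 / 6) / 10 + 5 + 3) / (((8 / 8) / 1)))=217 / 975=0.22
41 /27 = 1.52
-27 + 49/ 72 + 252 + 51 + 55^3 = 11998921/ 72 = 166651.68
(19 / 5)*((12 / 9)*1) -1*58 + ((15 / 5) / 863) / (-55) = -7537451 / 142395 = -52.93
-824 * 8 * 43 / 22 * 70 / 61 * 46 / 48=-28522760 / 2013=-14169.28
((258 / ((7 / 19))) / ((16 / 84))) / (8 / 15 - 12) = -2565 / 8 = -320.62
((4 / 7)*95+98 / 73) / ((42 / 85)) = 112.58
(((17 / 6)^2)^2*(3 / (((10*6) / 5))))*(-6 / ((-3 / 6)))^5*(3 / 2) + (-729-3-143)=6012637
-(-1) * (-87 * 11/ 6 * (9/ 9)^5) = -319/ 2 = -159.50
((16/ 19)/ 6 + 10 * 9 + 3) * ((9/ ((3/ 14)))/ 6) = 37163/ 57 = 651.98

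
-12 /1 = -12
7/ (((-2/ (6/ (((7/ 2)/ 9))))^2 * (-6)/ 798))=-55404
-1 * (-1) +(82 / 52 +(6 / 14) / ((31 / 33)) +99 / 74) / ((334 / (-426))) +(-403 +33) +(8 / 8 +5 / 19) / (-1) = -124050745656 / 331188221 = -374.56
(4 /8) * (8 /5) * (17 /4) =17 /5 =3.40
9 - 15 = -6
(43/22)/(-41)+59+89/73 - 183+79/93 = -746960311/6123678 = -121.98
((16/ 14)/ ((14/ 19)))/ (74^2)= 19/ 67081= 0.00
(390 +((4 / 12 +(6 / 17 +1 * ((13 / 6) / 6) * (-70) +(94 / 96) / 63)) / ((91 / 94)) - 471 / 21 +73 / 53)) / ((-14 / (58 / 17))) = -1235156222201 / 14752476648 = -83.73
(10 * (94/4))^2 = 55225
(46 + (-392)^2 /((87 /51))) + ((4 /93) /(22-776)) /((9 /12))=9479606986 /105183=90124.90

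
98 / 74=49 / 37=1.32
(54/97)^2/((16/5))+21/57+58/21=48461719/15016764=3.23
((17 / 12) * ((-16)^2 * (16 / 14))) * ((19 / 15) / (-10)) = -82688 / 1575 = -52.50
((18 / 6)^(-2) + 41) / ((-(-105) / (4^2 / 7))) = 0.89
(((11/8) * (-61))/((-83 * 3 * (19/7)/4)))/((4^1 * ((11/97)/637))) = 697.10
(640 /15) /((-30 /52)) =-3328 /45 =-73.96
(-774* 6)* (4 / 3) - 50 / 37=-229154 / 37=-6193.35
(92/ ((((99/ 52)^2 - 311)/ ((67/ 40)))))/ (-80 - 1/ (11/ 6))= 11458876/ 1840981745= 0.01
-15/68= -0.22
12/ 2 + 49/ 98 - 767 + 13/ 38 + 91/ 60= -864851/ 1140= -758.64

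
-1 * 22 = -22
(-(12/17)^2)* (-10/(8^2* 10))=9/1156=0.01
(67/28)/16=67/448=0.15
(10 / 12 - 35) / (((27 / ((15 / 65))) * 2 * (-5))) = 41 / 1404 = 0.03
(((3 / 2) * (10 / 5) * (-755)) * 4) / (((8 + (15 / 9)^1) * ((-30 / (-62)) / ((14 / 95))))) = -786408 / 2755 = -285.45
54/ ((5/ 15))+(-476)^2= 226738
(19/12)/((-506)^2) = 19/3072432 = 0.00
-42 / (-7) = 6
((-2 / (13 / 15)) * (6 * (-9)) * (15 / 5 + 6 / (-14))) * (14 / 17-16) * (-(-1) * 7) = -7523280 / 221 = -34041.99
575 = 575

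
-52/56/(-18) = 13/252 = 0.05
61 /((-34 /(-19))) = 34.09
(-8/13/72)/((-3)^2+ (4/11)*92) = -11/54639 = -0.00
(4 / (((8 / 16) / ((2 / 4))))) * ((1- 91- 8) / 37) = -392 / 37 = -10.59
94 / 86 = 47 / 43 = 1.09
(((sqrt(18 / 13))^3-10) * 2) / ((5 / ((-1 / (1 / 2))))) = 8-216 * sqrt(26) / 845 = 6.70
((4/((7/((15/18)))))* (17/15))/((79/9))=34/553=0.06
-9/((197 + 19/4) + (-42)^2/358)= -2148/49327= -0.04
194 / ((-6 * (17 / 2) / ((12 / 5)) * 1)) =-776 / 85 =-9.13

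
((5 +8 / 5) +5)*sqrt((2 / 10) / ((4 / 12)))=58*sqrt(15) / 25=8.99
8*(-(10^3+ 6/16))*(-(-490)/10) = -392147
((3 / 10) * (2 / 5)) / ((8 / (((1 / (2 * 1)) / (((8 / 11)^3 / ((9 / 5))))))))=35937 / 1024000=0.04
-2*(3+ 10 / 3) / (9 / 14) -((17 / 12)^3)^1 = -22.55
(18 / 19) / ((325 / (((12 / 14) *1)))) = 108 / 43225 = 0.00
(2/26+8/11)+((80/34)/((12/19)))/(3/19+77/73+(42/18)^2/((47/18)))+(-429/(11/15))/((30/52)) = -158676698513/156784914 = -1012.07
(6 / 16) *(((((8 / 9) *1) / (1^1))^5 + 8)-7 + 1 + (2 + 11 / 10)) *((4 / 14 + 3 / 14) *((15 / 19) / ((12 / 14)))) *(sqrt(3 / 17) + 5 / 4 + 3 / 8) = 23374253 *sqrt(51) / 406886976 + 303865289 / 191476224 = 2.00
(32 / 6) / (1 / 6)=32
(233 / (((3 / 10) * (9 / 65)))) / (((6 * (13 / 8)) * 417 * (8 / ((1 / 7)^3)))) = 5825 / 11585511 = 0.00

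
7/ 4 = 1.75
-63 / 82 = -0.77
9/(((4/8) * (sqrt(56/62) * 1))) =9 * sqrt(217)/7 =18.94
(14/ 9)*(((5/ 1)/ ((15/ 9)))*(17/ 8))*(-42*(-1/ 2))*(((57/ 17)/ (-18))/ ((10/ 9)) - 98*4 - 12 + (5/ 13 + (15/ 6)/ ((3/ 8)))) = -258022387/ 3120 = -82699.48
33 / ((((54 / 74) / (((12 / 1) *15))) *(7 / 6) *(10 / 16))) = 78144 / 7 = 11163.43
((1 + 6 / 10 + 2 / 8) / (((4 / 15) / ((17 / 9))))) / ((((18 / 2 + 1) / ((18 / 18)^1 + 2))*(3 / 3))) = 629 / 160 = 3.93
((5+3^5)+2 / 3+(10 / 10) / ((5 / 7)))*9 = 11253 / 5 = 2250.60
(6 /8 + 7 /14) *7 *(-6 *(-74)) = 3885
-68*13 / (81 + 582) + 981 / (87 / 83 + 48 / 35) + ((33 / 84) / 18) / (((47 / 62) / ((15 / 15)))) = 3738276149 / 9250164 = 404.13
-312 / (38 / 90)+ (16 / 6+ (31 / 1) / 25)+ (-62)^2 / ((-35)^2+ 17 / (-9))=-2870210791 / 3921600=-731.90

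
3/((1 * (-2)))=-3/2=-1.50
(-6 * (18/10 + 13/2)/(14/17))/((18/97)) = -136867/420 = -325.87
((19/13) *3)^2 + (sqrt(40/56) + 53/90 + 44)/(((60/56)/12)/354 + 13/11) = 57.66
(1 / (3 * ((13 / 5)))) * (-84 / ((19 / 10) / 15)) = -21000 / 247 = -85.02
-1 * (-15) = 15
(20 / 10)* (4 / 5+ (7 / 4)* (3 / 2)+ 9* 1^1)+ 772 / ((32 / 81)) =79159 / 40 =1978.98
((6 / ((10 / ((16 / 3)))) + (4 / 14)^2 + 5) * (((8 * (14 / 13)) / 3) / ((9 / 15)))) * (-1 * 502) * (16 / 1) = -318377.10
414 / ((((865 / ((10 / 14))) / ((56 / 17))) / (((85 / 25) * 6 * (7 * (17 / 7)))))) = 337824 / 865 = 390.55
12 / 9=1.33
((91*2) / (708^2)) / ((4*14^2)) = 13 / 28070784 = 0.00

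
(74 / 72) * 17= 629 / 36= 17.47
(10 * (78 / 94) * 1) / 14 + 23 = 7762 / 329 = 23.59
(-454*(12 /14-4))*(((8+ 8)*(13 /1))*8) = 16620032 /7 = 2374290.29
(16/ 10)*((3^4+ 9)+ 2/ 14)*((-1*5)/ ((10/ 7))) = -2524/ 5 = -504.80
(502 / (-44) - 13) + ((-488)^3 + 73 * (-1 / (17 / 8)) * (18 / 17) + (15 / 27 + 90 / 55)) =-6650016425071 / 57222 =-116214330.59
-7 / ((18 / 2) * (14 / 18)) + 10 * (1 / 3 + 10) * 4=1237 / 3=412.33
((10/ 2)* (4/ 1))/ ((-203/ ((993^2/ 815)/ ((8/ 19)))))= -18734931/ 66178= -283.10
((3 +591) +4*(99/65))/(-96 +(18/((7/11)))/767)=-2684913/429355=-6.25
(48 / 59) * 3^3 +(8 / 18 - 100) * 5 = -252656 / 531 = -475.81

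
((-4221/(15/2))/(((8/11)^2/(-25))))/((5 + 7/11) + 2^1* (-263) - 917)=-9363585/505952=-18.51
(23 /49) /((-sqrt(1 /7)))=-23 * sqrt(7) /49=-1.24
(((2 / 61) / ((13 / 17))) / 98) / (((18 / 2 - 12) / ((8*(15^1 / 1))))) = -680 / 38857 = -0.02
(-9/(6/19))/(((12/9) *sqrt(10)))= -171 *sqrt(10)/80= -6.76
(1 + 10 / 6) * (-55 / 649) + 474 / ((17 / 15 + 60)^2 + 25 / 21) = -51692285 / 521096673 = -0.10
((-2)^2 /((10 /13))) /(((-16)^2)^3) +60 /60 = 41943053 /41943040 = 1.00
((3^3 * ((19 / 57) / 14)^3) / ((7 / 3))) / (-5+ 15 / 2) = 3 / 48020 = 0.00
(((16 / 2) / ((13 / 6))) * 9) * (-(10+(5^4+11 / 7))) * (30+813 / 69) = -1849917312 / 2093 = -883859.20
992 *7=6944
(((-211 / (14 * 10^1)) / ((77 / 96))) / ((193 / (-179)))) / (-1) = -906456 / 520135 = -1.74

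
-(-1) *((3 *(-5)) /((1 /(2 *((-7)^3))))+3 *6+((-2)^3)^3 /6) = 10222.67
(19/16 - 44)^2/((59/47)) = 22053575/15104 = 1460.11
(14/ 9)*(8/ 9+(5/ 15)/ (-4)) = 1.25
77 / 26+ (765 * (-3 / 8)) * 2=-29681 / 52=-570.79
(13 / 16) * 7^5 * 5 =1092455 / 16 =68278.44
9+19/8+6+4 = 171/8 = 21.38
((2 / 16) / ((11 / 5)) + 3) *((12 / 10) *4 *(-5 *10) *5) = -40350 / 11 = -3668.18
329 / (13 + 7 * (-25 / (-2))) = 3.27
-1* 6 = -6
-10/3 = -3.33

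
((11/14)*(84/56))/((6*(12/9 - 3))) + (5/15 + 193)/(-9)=-163291/7560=-21.60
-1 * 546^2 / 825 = -99372 / 275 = -361.35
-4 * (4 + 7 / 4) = -23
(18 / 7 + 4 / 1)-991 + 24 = -6723 / 7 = -960.43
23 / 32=0.72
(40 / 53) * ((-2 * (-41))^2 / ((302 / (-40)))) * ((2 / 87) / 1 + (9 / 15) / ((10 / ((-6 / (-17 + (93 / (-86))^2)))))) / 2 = -1252839133312 / 81520326663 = -15.37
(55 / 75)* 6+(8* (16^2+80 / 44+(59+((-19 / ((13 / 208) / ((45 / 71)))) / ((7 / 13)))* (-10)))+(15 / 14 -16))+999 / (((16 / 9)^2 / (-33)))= 144988051839 / 6997760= 20719.21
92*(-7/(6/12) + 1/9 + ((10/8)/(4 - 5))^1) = -12535/9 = -1392.78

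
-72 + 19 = -53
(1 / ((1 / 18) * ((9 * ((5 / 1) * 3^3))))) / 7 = 2 / 945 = 0.00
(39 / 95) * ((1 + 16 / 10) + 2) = 897 / 475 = 1.89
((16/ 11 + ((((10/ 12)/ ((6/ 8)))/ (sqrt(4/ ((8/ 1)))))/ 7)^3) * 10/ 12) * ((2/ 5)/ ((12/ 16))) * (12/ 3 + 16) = 160000 * sqrt(2)/ 2250423 + 1280/ 99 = 13.03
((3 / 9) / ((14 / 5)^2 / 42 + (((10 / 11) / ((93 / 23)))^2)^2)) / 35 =1825371579735 / 36267004712806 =0.05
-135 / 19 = -7.11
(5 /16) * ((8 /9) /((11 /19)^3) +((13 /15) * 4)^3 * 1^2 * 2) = 49359437 /1796850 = 27.47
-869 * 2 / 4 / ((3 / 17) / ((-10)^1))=73865 / 3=24621.67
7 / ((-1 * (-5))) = 7 / 5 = 1.40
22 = 22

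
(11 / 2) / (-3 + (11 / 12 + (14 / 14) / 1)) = -66 / 13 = -5.08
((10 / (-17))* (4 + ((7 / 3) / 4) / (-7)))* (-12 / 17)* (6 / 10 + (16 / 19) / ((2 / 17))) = 69278 / 5491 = 12.62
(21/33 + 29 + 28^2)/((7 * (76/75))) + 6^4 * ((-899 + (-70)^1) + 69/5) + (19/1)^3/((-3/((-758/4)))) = -17656164199/21945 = -804564.33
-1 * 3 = -3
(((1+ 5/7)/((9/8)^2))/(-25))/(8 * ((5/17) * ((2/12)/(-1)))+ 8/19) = -1.88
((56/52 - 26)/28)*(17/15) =-459/455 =-1.01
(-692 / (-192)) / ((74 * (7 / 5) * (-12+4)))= -865 / 198912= -0.00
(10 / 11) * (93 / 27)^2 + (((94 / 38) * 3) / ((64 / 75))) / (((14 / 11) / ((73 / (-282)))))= 273540805 / 30336768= 9.02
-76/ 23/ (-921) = 76/ 21183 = 0.00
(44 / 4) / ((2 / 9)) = 99 / 2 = 49.50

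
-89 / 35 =-2.54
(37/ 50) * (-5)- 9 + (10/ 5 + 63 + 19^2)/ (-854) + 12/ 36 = -12.87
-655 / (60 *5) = -131 / 60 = -2.18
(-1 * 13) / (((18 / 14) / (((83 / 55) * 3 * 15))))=-7553 / 11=-686.64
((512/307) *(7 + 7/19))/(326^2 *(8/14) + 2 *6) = 125440/620030401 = 0.00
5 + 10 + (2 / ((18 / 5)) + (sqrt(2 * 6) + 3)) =2 * sqrt(3) + 167 / 9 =22.02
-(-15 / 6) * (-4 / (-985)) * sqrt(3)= 2 * sqrt(3) / 197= 0.02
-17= -17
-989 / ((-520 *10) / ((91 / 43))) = 161 / 400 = 0.40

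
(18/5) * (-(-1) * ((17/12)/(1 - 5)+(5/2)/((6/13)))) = 729/40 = 18.22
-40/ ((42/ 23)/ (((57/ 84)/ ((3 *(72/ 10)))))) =-10925/ 15876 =-0.69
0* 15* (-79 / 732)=0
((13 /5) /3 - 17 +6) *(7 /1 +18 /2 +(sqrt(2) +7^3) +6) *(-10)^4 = -110960000 /3 - 304000 *sqrt(2) /3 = -37129973.64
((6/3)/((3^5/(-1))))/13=-2/3159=-0.00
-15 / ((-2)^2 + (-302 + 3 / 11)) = 0.05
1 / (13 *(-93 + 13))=-1 / 1040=-0.00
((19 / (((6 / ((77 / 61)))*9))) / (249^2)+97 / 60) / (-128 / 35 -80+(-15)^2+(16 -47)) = 23112277181 / 1577482514856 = 0.01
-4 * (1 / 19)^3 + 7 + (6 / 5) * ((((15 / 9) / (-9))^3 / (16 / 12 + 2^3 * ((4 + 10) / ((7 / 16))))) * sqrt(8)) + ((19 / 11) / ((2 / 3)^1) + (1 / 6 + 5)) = 3340201 / 226347 -25 * sqrt(2) / 422091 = 14.76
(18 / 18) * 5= 5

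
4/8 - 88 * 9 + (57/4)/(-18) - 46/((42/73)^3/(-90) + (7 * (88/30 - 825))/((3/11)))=-7023486978092285/8864798911752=-792.29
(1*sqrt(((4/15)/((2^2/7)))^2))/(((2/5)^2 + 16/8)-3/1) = -5/9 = -0.56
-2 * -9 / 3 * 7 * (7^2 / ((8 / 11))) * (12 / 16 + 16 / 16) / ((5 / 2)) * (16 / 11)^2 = 230496 / 55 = 4190.84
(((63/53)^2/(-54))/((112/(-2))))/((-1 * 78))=-7/1168544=-0.00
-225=-225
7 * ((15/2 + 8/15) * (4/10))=22.49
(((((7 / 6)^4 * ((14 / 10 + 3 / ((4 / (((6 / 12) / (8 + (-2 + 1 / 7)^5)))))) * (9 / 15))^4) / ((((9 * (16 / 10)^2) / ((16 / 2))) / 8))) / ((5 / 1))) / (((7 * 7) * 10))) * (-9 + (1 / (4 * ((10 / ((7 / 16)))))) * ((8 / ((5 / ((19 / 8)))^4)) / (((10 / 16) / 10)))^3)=-0.01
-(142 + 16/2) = -150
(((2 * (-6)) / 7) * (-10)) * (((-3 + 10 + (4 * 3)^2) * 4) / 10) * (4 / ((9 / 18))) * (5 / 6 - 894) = -51789376 / 7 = -7398482.29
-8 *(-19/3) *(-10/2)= -760/3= -253.33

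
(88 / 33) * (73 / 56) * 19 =66.05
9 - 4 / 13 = 113 / 13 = 8.69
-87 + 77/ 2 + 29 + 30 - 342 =-663/ 2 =-331.50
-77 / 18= -4.28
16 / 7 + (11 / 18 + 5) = 995 / 126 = 7.90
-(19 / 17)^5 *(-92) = 227801108 / 1419857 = 160.44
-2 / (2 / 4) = -4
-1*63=-63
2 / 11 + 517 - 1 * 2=5667 / 11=515.18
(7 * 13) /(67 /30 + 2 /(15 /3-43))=51870 /1243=41.73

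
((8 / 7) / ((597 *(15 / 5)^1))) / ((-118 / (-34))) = 136 / 739683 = 0.00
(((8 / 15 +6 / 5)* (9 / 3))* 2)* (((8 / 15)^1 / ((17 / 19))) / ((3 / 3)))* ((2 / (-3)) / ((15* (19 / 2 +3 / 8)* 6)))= -63232 / 13597875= -0.00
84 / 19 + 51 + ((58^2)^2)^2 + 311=2433198552649266 / 19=128063081718382.42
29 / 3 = 9.67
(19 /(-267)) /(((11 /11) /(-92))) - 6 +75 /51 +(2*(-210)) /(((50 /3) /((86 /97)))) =-44743459 /2201415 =-20.32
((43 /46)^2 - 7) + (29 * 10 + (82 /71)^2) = 285.21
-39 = -39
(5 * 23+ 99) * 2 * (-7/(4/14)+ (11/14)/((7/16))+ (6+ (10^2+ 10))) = 1956602/49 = 39930.65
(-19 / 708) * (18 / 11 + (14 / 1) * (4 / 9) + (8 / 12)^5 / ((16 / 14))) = -202483 / 946242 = -0.21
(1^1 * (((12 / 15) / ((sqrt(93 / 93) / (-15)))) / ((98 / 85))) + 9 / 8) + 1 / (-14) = -3667 / 392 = -9.35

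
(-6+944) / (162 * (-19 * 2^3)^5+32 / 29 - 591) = -27202 / 381180742943443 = -0.00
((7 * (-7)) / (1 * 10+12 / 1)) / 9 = -0.25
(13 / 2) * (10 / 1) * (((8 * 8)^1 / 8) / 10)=52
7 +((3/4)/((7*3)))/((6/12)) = 7.07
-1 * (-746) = 746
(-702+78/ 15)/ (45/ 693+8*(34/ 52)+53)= -1743742/ 145885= -11.95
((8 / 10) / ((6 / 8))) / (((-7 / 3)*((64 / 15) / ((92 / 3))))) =-23 / 7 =-3.29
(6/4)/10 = 3/20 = 0.15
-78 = -78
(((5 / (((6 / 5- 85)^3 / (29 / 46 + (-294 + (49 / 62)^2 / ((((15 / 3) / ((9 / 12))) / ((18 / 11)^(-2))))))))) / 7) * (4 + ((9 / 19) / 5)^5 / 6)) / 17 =203979936774424054283 / 2434854868472925736790400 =0.00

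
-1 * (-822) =822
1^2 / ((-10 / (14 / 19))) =-7 / 95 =-0.07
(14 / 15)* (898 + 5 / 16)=33537 / 40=838.42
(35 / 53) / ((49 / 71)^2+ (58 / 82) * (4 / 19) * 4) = 137442865 / 223098359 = 0.62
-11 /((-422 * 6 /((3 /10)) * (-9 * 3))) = -11 /227880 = -0.00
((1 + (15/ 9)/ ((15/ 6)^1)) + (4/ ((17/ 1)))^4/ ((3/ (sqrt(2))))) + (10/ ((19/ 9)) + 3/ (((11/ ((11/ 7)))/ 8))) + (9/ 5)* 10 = 256* sqrt(2)/ 250563 + 11105/ 399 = 27.83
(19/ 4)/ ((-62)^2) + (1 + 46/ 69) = 1.67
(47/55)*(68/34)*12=1128/55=20.51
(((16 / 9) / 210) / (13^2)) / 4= 2 / 159705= 0.00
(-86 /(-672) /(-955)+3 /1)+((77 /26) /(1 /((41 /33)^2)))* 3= 255650177 /15295280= 16.71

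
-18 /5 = -3.60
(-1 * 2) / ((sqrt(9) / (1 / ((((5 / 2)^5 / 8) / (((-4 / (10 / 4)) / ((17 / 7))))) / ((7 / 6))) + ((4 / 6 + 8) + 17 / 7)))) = -41026262 / 5578125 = -7.35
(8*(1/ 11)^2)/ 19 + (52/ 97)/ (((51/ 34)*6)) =126532/ 2007027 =0.06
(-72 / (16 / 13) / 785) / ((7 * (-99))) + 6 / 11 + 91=11066943 / 120890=91.55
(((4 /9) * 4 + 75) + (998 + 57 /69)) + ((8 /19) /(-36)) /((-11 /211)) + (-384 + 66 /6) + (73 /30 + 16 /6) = 306270983 /432630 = 707.93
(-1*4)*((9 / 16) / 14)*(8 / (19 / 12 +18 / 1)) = -0.07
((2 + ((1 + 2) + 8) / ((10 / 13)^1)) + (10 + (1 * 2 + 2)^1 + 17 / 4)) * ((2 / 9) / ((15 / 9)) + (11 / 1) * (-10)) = -284692 / 75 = -3795.89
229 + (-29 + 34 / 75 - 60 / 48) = 59761 / 300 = 199.20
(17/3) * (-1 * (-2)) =34/3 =11.33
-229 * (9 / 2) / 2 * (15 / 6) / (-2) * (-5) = -51525 / 16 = -3220.31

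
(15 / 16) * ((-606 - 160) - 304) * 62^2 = -7712025 / 2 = -3856012.50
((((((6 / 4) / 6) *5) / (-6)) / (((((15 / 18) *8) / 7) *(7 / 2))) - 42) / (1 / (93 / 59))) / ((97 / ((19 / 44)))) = -1189191 / 4028992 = -0.30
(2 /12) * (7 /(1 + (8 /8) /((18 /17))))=3 /5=0.60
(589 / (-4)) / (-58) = 589 / 232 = 2.54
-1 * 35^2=-1225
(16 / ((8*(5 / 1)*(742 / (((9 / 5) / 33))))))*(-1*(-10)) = 6 / 20405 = 0.00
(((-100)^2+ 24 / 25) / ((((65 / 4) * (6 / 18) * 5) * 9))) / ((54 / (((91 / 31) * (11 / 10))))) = 19251848 / 7846875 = 2.45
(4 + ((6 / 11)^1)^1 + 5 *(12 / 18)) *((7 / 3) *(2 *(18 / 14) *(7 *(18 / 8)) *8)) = 65520 / 11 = 5956.36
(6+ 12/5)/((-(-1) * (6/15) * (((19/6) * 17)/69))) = 8694/323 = 26.92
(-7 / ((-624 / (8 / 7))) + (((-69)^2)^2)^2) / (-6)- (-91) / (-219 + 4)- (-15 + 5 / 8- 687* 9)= -17232797477089545001 / 201240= -85633062398576.55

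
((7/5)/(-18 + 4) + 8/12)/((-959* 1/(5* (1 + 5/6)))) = -187/34524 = -0.01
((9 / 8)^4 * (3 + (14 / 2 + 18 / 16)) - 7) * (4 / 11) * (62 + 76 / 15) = 178340159 / 675840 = 263.88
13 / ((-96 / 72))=-39 / 4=-9.75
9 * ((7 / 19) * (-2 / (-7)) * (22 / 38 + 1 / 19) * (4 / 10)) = 432 / 1805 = 0.24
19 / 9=2.11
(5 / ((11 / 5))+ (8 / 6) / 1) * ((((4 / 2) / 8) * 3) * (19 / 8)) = 2261 / 352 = 6.42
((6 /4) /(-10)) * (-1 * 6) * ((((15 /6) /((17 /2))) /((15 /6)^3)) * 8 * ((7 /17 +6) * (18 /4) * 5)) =141264 /7225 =19.55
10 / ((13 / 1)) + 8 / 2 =62 / 13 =4.77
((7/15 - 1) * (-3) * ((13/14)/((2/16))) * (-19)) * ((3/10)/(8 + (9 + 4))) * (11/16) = -2717/1225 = -2.22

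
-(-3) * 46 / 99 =46 / 33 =1.39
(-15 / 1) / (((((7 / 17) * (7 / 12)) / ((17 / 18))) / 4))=-11560 / 49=-235.92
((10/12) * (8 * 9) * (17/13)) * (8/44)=2040/143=14.27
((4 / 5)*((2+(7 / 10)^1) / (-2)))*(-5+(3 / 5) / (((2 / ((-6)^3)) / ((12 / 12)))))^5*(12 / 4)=419384285916669 / 78125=5368118859.73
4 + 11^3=1335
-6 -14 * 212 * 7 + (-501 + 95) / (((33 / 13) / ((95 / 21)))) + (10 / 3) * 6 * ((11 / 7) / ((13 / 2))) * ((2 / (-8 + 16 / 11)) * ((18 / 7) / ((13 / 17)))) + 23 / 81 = -158710379039 / 7378371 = -21510.22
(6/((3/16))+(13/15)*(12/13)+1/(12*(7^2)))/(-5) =-96437/14700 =-6.56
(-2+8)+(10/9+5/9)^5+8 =6527/243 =26.86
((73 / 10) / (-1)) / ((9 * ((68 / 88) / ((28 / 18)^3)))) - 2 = -3318802 / 557685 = -5.95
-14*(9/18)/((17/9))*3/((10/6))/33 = -189/935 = -0.20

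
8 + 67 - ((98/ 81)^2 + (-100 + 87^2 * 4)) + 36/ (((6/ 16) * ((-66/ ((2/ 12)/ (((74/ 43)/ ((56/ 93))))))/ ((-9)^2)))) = -2492454837473/ 82780137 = -30109.33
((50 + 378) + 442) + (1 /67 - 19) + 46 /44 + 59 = 1342903 /1474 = 911.06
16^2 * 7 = 1792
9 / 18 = 1 / 2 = 0.50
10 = 10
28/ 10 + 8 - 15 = -21/ 5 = -4.20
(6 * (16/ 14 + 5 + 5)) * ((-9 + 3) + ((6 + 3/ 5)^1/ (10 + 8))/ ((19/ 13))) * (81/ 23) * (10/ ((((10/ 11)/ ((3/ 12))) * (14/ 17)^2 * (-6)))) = 914.81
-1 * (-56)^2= -3136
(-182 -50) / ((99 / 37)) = -8584 / 99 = -86.71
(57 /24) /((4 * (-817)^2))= 1 /1124192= 0.00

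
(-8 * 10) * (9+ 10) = -1520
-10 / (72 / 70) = -175 / 18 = -9.72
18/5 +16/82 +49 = 10823/205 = 52.80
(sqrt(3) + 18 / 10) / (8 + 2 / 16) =8 * sqrt(3) / 65 + 72 / 325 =0.43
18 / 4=9 / 2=4.50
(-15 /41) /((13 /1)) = -15 /533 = -0.03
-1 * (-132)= 132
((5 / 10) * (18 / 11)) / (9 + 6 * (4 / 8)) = 3 / 44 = 0.07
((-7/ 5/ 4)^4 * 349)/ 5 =837949/ 800000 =1.05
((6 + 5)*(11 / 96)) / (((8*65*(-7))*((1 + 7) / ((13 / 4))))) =-121 / 860160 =-0.00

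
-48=-48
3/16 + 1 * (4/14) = 53/112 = 0.47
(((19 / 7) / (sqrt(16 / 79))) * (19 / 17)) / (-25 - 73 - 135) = -361 * sqrt(79) / 110908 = -0.03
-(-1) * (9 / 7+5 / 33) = 332 / 231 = 1.44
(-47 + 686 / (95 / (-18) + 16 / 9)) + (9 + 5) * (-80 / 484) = -29683 / 121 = -245.31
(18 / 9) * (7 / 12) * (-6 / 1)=-7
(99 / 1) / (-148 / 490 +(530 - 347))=24255 / 44761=0.54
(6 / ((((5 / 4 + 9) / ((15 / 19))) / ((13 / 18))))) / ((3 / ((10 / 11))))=2600 / 25707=0.10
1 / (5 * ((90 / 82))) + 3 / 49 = 2684 / 11025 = 0.24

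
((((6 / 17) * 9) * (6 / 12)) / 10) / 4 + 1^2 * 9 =6147 / 680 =9.04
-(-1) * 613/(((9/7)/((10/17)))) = 42910/153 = 280.46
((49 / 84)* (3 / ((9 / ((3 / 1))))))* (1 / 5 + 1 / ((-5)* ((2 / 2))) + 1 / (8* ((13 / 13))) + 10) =189 / 32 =5.91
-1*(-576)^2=-331776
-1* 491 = -491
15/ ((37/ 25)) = 375/ 37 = 10.14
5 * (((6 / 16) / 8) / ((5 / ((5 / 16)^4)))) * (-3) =-5625 / 4194304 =-0.00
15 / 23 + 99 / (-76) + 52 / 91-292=-3573879 / 12236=-292.08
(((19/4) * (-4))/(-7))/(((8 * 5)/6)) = 57/140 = 0.41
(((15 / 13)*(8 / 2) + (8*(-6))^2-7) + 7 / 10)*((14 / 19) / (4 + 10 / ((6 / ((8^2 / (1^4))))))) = 6285321 / 410020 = 15.33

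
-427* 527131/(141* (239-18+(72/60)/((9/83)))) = -1125424685/163607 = -6878.83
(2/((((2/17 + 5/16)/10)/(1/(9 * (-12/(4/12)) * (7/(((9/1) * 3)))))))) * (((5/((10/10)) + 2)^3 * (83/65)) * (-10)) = 2424.33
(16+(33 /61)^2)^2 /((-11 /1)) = -3675390625 /152304251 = -24.13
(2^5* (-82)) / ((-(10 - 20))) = -262.40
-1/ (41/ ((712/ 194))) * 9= -3204/ 3977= -0.81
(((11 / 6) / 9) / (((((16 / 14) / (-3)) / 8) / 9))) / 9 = -4.28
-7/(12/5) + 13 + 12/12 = 133/12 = 11.08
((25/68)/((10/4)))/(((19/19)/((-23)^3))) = -60835/34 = -1789.26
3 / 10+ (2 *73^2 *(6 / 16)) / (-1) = -79929 / 20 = -3996.45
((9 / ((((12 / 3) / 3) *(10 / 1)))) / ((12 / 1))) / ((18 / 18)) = 9 / 160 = 0.06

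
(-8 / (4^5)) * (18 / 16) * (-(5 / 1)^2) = 225 / 1024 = 0.22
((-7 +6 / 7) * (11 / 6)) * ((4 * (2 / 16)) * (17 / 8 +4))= -3311 / 96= -34.49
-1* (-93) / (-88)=-93 / 88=-1.06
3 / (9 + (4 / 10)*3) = 5 / 17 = 0.29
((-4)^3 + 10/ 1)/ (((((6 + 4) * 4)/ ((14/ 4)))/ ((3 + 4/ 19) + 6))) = -6615/ 152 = -43.52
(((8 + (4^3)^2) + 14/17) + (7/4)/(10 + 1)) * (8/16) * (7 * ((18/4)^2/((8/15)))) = 26114832135/47872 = 545513.71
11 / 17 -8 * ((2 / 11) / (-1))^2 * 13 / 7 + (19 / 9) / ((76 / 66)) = 171859 / 86394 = 1.99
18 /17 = 1.06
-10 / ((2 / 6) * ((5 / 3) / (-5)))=90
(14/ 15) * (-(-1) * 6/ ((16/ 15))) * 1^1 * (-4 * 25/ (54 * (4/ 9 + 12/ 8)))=-5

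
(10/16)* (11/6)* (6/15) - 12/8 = -25/24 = -1.04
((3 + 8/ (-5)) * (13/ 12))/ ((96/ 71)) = 6461/ 5760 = 1.12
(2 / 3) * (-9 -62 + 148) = 154 / 3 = 51.33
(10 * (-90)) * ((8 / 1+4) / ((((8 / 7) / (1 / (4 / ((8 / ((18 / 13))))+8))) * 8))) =-61425 / 452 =-135.90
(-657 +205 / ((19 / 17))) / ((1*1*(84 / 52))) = -293.17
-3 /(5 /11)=-33 /5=-6.60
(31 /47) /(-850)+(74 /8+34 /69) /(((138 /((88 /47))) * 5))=4880839 /190201950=0.03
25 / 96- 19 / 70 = -37 / 3360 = -0.01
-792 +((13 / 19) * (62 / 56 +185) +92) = -304657 / 532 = -572.66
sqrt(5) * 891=891 * sqrt(5)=1992.34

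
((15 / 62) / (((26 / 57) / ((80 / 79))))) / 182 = 8550 / 2897167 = 0.00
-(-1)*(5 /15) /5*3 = 1 /5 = 0.20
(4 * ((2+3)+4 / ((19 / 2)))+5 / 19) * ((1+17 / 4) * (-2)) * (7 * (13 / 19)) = -796887 / 722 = -1103.72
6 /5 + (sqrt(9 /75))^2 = 33 /25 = 1.32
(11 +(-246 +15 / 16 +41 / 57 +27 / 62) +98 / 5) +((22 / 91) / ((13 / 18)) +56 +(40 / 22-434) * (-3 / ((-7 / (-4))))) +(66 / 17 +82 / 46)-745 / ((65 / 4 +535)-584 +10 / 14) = 62968447113529 / 102750201840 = 612.83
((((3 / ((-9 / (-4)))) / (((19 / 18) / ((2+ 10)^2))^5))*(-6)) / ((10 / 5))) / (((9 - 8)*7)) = -467988280328060928 / 17332693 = -27000321319.26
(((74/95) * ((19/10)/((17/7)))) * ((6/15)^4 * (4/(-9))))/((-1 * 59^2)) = 16576/8321765625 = 0.00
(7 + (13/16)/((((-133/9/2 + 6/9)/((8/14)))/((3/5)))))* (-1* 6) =-176817/4235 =-41.75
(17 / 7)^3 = 4913 / 343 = 14.32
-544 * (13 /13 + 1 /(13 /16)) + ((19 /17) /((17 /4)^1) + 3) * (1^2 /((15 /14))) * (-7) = -69590342 /56355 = -1234.86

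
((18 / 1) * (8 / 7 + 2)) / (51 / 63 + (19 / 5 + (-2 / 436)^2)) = 282292560 / 23001721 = 12.27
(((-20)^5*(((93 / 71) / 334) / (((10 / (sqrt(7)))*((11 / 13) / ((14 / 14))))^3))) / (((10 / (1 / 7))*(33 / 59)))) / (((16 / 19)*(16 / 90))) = -17178288075*sqrt(7) / 694393348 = -65.45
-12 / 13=-0.92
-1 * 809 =-809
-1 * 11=-11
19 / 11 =1.73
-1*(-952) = 952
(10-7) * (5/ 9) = 5/ 3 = 1.67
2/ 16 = 1/ 8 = 0.12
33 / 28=1.18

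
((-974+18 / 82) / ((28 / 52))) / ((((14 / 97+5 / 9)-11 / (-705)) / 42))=-319441721625 / 3009113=-106158.10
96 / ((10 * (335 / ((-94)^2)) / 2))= 848256 / 1675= 506.42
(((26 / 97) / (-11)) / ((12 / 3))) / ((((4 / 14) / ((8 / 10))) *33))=-91 / 176055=-0.00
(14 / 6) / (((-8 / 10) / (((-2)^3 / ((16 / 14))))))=245 / 12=20.42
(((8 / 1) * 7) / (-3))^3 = -175616 / 27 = -6504.30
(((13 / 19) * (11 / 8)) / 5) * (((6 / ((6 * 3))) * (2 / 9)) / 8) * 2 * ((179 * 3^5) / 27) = 5.61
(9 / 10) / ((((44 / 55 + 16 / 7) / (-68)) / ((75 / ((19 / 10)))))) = -14875 / 19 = -782.89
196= 196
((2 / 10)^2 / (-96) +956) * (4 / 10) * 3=2294399 / 2000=1147.20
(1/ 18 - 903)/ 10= -16253/ 180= -90.29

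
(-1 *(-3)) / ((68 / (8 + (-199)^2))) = 118827 / 68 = 1747.46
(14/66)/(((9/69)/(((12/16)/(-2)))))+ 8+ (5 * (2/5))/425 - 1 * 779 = -86574097/112200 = -771.61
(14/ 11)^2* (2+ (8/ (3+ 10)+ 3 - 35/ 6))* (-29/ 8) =1.28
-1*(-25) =25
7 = 7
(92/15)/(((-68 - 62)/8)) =-368/975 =-0.38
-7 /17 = -0.41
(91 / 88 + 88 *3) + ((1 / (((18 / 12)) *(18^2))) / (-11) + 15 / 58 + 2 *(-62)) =87620581 / 620136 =141.29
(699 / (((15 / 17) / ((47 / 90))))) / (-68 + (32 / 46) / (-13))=-55663933 / 9156600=-6.08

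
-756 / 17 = -44.47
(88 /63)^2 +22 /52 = 245003 /103194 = 2.37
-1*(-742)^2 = -550564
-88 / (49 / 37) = -3256 / 49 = -66.45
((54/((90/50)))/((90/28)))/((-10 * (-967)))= 14/14505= 0.00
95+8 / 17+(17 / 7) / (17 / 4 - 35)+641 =10778564 / 14637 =736.39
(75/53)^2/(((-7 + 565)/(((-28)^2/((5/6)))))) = 294000/87079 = 3.38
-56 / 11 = -5.09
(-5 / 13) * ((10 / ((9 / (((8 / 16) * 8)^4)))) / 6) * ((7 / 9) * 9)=-44800 / 351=-127.64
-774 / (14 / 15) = -5805 / 7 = -829.29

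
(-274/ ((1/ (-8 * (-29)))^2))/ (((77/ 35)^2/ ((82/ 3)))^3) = -127053933712000000/ 47832147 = -2656245677.45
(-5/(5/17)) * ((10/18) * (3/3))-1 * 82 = -823/9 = -91.44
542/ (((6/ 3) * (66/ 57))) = 5149/ 22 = 234.05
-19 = -19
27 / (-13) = -2.08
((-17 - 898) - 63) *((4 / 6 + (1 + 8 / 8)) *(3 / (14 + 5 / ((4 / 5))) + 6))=-432928 / 27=-16034.37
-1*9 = -9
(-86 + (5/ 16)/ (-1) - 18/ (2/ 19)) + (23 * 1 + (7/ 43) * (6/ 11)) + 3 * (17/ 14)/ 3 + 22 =-11178435/ 52976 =-211.01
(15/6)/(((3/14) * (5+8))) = 35/39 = 0.90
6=6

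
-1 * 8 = -8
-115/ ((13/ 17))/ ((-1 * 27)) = 1955/ 351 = 5.57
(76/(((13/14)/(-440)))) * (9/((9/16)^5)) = -490901340160/85293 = -5755470.44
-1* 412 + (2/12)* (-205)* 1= -2677/6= -446.17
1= 1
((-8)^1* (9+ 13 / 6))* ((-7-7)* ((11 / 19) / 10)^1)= 72.41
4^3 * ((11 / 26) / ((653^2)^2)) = 352 / 2363720258653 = 0.00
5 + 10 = 15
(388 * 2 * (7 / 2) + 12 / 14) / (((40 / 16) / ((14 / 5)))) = 76072 / 25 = 3042.88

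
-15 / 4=-3.75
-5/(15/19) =-19/3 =-6.33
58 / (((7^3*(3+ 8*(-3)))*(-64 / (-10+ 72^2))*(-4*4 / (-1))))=75023 / 1843968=0.04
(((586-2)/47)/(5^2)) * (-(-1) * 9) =5256/1175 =4.47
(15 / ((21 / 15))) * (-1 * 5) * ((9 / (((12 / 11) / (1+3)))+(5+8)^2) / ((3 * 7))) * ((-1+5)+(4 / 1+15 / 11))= -2600750 / 539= -4825.14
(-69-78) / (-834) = 49 / 278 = 0.18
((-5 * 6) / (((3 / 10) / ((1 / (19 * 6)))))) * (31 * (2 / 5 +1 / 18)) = -6355 / 513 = -12.39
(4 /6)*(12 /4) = 2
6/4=1.50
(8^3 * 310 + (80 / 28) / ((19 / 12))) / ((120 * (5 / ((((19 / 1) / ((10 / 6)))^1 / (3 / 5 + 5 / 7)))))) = 52775 / 23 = 2294.57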